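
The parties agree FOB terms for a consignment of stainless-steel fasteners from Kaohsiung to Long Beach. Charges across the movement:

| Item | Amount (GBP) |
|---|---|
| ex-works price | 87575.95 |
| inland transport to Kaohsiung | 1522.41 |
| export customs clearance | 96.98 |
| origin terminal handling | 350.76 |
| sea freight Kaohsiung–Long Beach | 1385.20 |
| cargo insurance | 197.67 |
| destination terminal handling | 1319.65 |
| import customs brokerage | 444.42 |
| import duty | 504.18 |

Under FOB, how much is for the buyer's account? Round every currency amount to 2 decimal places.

FOB: the seller bears costs until goods are on board at the origin port; the buyer bears freight, insurance and all costs thereafter.
Seller's account: goods 87575.95 + inland to port 1522.41 + export clearance 96.98 + origin terminal 350.76 = 89546.10
Buyer's account: freight 1385.20 + insurance 197.67 + destination terminal 1319.65 + brokerage 444.42 + duty 504.18 = 3851.12

Buyer's account: GBP 3851.12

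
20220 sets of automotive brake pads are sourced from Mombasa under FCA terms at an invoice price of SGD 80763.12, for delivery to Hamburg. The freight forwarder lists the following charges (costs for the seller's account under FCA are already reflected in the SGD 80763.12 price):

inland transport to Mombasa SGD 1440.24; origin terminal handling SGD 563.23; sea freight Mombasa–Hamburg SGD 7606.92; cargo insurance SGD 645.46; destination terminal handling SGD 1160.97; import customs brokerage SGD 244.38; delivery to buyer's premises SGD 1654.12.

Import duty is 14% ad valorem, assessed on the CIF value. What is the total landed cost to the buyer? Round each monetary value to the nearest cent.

FCA: the seller delivers export-cleared goods to the carrier; the buyer bears costs from that point.
Already in the invoice (seller's account under FCA): inland to port — exclude.
CIF value = FCA price + origin terminal + freight + insurance = 80763.12 + 563.23 + 7606.92 + 645.46 = 89578.73
Import duty = 89578.73 × 14% = 12541.02
Buyer bears: origin terminal 563.23 + freight 7606.92 + insurance 645.46 + destination terminal 1160.97 + brokerage 244.38 + delivery 1654.12 + duty 12541.02 = 24416.10
Landed cost = invoice 80763.12 + 24416.10 = 105179.22

Total landed cost: SGD 105179.22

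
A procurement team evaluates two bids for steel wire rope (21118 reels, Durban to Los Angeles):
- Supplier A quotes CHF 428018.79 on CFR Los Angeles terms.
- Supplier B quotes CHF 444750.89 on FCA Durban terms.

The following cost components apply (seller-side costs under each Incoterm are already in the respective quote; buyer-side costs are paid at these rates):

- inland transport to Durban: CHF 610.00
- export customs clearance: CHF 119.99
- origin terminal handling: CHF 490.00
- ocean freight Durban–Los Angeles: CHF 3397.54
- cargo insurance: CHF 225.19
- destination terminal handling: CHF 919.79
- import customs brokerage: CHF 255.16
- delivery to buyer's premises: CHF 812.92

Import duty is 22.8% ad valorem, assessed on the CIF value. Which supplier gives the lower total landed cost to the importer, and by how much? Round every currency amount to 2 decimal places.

Supplier A (CFR):
CIF value = CFR price + insurance = 428018.79 + 225.19 = 428243.98
Import duty = 428243.98 × 22.8% = 97639.63
Buyer bears (A): 225.19 + 919.79 + 255.16 + 812.92 = 2213.06
Landed cost (A) = invoice 428018.79 + 2213.06 + duty 97639.63 = 527871.48
Supplier B (FCA):
CIF value = FCA price + origin terminal + freight + insurance = 444750.89 + 490.00 + 3397.54 + 225.19 = 448863.62
Import duty = 448863.62 × 22.8% = 102340.91
Buyer bears (B): 490.00 + 3397.54 + 225.19 + 919.79 + 255.16 + 812.92 = 6100.60
Landed cost (B) = invoice 444750.89 + 6100.60 + duty 102340.91 = 553192.40
Difference = |527871.48 − 553192.40| = 25320.92

Supplier A is cheaper by CHF 25320.92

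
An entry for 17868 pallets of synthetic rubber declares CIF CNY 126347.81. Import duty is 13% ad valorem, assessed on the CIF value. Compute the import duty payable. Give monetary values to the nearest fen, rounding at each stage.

Import duty = 126347.81 × 13% = 16425.22

Import duty: CNY 16425.22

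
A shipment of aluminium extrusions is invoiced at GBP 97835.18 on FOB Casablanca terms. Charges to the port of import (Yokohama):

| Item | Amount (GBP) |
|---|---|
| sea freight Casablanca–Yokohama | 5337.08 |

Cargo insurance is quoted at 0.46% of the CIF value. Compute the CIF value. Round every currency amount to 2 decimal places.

CIF value: GBP 103649.05

Let C be the CIF value. C = FOB price + freight + 0.46% × C
C − 0.46% × C = 97835.18 + 5337.08
0.9954 × C = 103172.26
C = 103172.26 / 0.9954 = 103649.05
Insurance premium = 0.46% × 103649.05 = 476.79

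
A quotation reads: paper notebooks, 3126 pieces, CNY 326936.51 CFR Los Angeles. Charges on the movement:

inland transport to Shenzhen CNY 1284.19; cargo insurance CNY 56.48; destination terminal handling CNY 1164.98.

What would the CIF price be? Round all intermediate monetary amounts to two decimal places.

Not relevant to the conversion: inland to port — on the seller under both CFR and CIF; already in the CFR price and stays in the CIF price. destination terminal — on the buyer under both terms; not part of either seller's price.
From CFR to CIF, the seller additionally bears: insurance.
CIF price = 326936.51 + 56.48 = 326992.99

CIF price: CNY 326992.99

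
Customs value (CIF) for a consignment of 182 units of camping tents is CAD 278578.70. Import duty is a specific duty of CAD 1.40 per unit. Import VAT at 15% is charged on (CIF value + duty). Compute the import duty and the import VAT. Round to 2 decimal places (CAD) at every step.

Import duty = 182 × 1.40 = 254.80
VAT base = CIF + duty = 278578.70 + 254.80 = 278833.50
Import VAT = 278833.50 × 15% = 41825.03

Import duty: CAD 254.80; import VAT: CAD 41825.03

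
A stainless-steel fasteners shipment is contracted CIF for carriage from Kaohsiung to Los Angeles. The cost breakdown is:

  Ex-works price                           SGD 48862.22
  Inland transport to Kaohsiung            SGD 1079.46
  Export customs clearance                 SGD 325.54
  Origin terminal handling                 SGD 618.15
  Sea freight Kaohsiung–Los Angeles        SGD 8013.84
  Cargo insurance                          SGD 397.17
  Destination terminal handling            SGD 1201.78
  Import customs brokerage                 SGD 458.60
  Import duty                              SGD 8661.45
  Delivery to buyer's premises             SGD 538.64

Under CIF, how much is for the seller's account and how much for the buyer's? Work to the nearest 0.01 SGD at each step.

Seller: SGD 59296.38; buyer: SGD 10860.47

CIF: the seller pays costs through ocean freight and marine insurance to the destination port.
Seller's account: goods 48862.22 + inland to port 1079.46 + export clearance 325.54 + origin terminal 618.15 + freight 8013.84 + insurance 397.17 = 59296.38
Buyer's account: destination terminal 1201.78 + brokerage 458.60 + duty 8661.45 + delivery 538.64 = 10860.47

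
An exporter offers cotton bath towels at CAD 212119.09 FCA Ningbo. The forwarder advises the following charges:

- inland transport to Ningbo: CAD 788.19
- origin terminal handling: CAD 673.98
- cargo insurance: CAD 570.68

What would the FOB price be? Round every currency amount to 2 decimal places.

FOB price: CAD 212793.07

Not relevant to the conversion: inland to port — on the seller under both FCA and FOB; already in the FCA price and stays in the FOB price. insurance — on the buyer under both terms; not part of either seller's price.
From FCA to FOB, the seller additionally bears: origin terminal.
FOB price = 212119.09 + 673.98 = 212793.07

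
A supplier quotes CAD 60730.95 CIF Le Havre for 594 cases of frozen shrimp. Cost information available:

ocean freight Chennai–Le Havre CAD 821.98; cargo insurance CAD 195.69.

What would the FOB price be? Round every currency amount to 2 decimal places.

FOB price: CAD 59713.28

From CIF to FOB, the seller no longer bears: freight, insurance.
FOB price = 60730.95 − 821.98 − 195.69 = 59713.28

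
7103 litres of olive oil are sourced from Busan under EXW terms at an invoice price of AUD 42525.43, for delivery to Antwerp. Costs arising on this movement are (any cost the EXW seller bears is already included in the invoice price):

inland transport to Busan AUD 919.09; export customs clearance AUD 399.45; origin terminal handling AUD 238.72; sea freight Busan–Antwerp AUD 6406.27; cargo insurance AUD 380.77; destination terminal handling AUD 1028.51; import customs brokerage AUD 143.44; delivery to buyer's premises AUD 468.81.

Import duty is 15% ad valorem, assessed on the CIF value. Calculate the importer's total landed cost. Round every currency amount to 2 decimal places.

EXW: the seller makes goods available at their premises; the buyer bears all onward costs.
CIF value = EXW price + inland to port + export clearance + origin terminal + freight + insurance = 42525.43 + 919.09 + 399.45 + 238.72 + 6406.27 + 380.77 = 50869.73
Import duty = 50869.73 × 15% = 7630.46
Buyer bears: inland to port 919.09 + export clearance 399.45 + origin terminal 238.72 + freight 6406.27 + insurance 380.77 + destination terminal 1028.51 + brokerage 143.44 + delivery 468.81 + duty 7630.46 = 17615.52
Landed cost = invoice 42525.43 + 17615.52 = 60140.95

Total landed cost: AUD 60140.95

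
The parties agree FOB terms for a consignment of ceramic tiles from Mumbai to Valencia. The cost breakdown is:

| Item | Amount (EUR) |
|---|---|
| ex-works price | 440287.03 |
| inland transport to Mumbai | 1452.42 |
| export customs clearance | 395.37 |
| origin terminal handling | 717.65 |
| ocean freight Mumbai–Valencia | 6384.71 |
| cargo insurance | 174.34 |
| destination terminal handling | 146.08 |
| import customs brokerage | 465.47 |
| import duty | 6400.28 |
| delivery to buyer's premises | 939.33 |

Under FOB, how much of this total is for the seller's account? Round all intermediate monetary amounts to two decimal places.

FOB: the seller bears costs until goods are on board at the origin port; the buyer bears freight, insurance and all costs thereafter.
Seller's account: goods 440287.03 + inland to port 1452.42 + export clearance 395.37 + origin terminal 717.65 = 442852.47
Buyer's account: freight 6384.71 + insurance 174.34 + destination terminal 146.08 + brokerage 465.47 + duty 6400.28 + delivery 939.33 = 14510.21

Seller's account: EUR 442852.47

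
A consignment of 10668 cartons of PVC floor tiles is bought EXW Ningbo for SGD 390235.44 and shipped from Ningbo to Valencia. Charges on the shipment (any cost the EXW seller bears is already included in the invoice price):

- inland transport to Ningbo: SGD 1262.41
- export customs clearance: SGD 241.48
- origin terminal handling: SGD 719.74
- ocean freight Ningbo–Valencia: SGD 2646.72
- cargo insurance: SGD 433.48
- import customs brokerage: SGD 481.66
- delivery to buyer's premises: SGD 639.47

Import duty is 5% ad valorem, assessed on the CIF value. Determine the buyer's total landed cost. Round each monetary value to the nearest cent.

EXW: the seller makes goods available at their premises; the buyer bears all onward costs.
CIF value = EXW price + inland to port + export clearance + origin terminal + freight + insurance = 390235.44 + 1262.41 + 241.48 + 719.74 + 2646.72 + 433.48 = 395539.27
Import duty = 395539.27 × 5% = 19776.96
Buyer bears: inland to port 1262.41 + export clearance 241.48 + origin terminal 719.74 + freight 2646.72 + insurance 433.48 + brokerage 481.66 + delivery 639.47 + duty 19776.96 = 26201.92
Landed cost = invoice 390235.44 + 26201.92 = 416437.36

Total landed cost: SGD 416437.36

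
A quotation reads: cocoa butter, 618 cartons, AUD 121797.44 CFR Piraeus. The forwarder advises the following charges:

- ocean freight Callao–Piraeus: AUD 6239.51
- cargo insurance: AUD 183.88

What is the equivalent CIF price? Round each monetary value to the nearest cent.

Not relevant to the conversion: freight — on the seller under both CFR and CIF; already in the CFR price and stays in the CIF price.
From CFR to CIF, the seller additionally bears: insurance.
CIF price = 121797.44 + 183.88 = 121981.32

CIF price: AUD 121981.32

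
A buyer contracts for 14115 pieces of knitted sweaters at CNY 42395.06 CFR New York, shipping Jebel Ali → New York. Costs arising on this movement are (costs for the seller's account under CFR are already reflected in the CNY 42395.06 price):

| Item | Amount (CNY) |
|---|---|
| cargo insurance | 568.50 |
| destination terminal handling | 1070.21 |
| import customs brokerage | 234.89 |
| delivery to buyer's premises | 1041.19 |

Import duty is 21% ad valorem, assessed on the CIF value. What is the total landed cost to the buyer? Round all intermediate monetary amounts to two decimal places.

CFR: the seller pays costs through ocean freight to the destination port, but not insurance.
CIF value = CFR price + insurance = 42395.06 + 568.50 = 42963.56
Import duty = 42963.56 × 21% = 9022.35
Buyer bears: insurance 568.50 + destination terminal 1070.21 + brokerage 234.89 + delivery 1041.19 + duty 9022.35 = 11937.14
Landed cost = invoice 42395.06 + 11937.14 = 54332.20

Total landed cost: CNY 54332.20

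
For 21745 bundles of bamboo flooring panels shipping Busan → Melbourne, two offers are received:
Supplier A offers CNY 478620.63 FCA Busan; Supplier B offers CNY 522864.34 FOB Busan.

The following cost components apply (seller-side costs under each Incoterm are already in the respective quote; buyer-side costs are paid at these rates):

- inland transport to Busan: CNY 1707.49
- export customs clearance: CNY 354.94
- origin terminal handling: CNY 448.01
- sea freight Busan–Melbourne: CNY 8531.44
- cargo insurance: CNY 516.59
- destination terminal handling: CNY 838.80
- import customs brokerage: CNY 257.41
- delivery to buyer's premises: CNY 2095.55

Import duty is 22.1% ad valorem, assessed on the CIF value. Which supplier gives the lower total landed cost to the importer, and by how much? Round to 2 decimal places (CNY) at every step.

Supplier A is cheaper by CNY 53474.55

Supplier A (FCA):
CIF value = FCA price + origin terminal + freight + insurance = 478620.63 + 448.01 + 8531.44 + 516.59 = 488116.67
Import duty = 488116.67 × 22.1% = 107873.78
Buyer bears (A): 448.01 + 8531.44 + 516.59 + 838.80 + 257.41 + 2095.55 = 12687.80
Landed cost (A) = invoice 478620.63 + 12687.80 + duty 107873.78 = 599182.21
Supplier B (FOB):
CIF value = FOB price + freight + insurance = 522864.34 + 8531.44 + 516.59 = 531912.37
Import duty = 531912.37 × 22.1% = 117552.63
Buyer bears (B): 8531.44 + 516.59 + 838.80 + 257.41 + 2095.55 = 12239.79
Landed cost (B) = invoice 522864.34 + 12239.79 + duty 117552.63 = 652656.76
Difference = |599182.21 − 652656.76| = 53474.55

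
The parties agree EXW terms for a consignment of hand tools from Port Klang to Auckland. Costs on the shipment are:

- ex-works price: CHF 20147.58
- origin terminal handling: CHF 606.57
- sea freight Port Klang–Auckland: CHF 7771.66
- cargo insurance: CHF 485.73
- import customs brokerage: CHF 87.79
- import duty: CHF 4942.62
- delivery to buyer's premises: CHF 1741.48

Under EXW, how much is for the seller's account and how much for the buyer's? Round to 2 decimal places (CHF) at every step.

EXW: the seller makes goods available at their premises; the buyer bears all onward costs.
Seller's account: goods 20147.58 = 20147.58
Buyer's account: origin terminal 606.57 + freight 7771.66 + insurance 485.73 + brokerage 87.79 + duty 4942.62 + delivery 1741.48 = 15635.85

Seller: CHF 20147.58; buyer: CHF 15635.85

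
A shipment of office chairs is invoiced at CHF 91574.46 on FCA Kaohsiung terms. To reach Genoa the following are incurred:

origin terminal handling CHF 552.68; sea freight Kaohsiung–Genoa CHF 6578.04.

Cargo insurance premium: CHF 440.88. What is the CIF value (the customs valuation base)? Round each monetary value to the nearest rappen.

CIF value: CHF 99146.06

CIF = FCA price + pre-shipment costs + freight + insurance
CIF = 91574.46 + 552.68 + 6578.04 + 440.88 = 99146.06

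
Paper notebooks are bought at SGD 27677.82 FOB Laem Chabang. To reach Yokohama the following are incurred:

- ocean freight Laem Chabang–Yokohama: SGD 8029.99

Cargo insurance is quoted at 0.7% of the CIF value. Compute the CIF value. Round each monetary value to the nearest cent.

CIF value: SGD 35959.53

Let C be the CIF value. C = FOB price + freight + 0.7% × C
C − 0.7% × C = 27677.82 + 8029.99
0.993 × C = 35707.81
C = 35707.81 / 0.993 = 35959.53
Insurance premium = 0.7% × 35959.53 = 251.72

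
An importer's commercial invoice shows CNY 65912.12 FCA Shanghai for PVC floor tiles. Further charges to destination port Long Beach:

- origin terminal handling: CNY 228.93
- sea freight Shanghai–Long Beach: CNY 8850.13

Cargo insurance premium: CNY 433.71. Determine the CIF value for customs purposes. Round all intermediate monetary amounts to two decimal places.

CIF = FCA price + pre-shipment costs + freight + insurance
CIF = 65912.12 + 228.93 + 8850.13 + 433.71 = 75424.89

CIF value: CNY 75424.89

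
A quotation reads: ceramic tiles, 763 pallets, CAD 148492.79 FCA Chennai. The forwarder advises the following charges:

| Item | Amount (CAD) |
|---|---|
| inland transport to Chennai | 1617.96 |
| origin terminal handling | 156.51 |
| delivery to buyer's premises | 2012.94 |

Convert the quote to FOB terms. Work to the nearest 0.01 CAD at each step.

FOB price: CAD 148649.30

Not relevant to the conversion: inland to port — on the seller under both FCA and FOB; already in the FCA price and stays in the FOB price. delivery — on the buyer under both terms; not part of either seller's price.
From FCA to FOB, the seller additionally bears: origin terminal.
FOB price = 148492.79 + 156.51 = 148649.30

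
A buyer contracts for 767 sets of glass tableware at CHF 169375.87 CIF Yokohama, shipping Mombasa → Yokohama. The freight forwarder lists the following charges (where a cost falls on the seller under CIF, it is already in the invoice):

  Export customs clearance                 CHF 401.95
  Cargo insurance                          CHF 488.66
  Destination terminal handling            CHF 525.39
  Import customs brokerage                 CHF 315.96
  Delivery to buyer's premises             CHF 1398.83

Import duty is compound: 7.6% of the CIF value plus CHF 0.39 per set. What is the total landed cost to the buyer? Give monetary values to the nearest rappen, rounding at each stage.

CIF: the seller pays costs through ocean freight and marine insurance to the destination port.
Already in the invoice (seller's account under CIF): export clearance, insurance — exclude.
The CIF price already equals the CIF value: 169375.87
Ad valorem component: 169375.87 × 7.6% = 12872.57
Specific component: 767 × 0.39 = 299.13
Import duty = 12872.57 + 299.13 = 13171.70
Buyer bears: destination terminal 525.39 + brokerage 315.96 + delivery 1398.83 + duty 13171.70 = 15411.88
Landed cost = invoice 169375.87 + 15411.88 = 184787.75

Total landed cost: CHF 184787.75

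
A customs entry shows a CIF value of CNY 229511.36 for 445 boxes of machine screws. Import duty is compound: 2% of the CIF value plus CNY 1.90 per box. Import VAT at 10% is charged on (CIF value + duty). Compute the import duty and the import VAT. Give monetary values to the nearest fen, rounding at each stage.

Import duty: CNY 5435.73; import VAT: CNY 23494.71

Ad valorem component: 229511.36 × 2% = 4590.23
Specific component: 445 × 1.90 = 845.50
Import duty = 4590.23 + 845.50 = 5435.73
VAT base = CIF + duty = 229511.36 + 5435.73 = 234947.09
Import VAT = 234947.09 × 10% = 23494.71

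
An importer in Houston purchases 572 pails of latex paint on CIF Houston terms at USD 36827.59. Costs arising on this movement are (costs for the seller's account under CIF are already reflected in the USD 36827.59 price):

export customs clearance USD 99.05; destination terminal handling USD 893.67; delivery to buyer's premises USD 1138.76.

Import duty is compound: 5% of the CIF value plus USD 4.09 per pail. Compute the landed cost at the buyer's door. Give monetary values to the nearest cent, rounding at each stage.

Total landed cost: USD 43040.88

CIF: the seller pays costs through ocean freight and marine insurance to the destination port.
Already in the invoice (seller's account under CIF): export clearance — exclude.
The CIF price already equals the CIF value: 36827.59
Ad valorem component: 36827.59 × 5% = 1841.38
Specific component: 572 × 4.09 = 2339.48
Import duty = 1841.38 + 2339.48 = 4180.86
Buyer bears: destination terminal 893.67 + delivery 1138.76 + duty 4180.86 = 6213.29
Landed cost = invoice 36827.59 + 6213.29 = 43040.88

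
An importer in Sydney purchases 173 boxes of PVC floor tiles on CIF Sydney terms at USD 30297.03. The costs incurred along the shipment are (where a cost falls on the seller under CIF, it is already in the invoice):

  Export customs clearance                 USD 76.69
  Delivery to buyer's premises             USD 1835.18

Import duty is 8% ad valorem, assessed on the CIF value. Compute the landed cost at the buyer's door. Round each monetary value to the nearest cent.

CIF: the seller pays costs through ocean freight and marine insurance to the destination port.
Already in the invoice (seller's account under CIF): export clearance — exclude.
The CIF price already equals the CIF value: 30297.03
Import duty = 30297.03 × 8% = 2423.76
Buyer bears: delivery 1835.18 + duty 2423.76 = 4258.94
Landed cost = invoice 30297.03 + 4258.94 = 34555.97

Total landed cost: USD 34555.97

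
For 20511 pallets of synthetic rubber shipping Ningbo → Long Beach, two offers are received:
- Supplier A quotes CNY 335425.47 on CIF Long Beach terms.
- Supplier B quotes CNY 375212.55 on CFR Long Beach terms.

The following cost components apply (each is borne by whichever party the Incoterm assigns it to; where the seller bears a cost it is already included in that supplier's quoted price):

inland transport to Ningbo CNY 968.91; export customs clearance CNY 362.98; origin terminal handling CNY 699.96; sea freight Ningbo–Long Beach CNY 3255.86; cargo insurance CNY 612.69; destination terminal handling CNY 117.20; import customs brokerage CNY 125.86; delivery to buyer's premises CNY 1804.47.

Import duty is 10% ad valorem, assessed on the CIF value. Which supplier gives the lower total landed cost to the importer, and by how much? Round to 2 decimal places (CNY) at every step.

Supplier A (CIF):
The CIF price already equals the CIF value: 335425.47
Import duty = 335425.47 × 10% = 33542.55
Buyer bears (A): 117.20 + 125.86 + 1804.47 = 2047.53
Landed cost (A) = invoice 335425.47 + 2047.53 + duty 33542.55 = 371015.55
Supplier B (CFR):
CIF value = CFR price + insurance = 375212.55 + 612.69 = 375825.24
Import duty = 375825.24 × 10% = 37582.52
Buyer bears (B): 612.69 + 117.20 + 125.86 + 1804.47 = 2660.22
Landed cost (B) = invoice 375212.55 + 2660.22 + duty 37582.52 = 415455.29
Difference = |371015.55 − 415455.29| = 44439.74

Supplier A is cheaper by CNY 44439.74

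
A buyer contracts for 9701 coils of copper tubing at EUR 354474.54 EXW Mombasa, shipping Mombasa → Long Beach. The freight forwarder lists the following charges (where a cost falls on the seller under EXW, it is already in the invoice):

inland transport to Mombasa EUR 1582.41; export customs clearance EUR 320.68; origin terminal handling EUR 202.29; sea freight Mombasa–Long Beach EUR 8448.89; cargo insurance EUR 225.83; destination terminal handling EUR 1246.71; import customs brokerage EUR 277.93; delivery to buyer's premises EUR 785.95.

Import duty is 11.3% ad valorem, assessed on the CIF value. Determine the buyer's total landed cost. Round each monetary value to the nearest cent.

EXW: the seller makes goods available at their premises; the buyer bears all onward costs.
CIF value = EXW price + inland to port + export clearance + origin terminal + freight + insurance = 354474.54 + 1582.41 + 320.68 + 202.29 + 8448.89 + 225.83 = 365254.64
Import duty = 365254.64 × 11.3% = 41273.77
Buyer bears: inland to port 1582.41 + export clearance 320.68 + origin terminal 202.29 + freight 8448.89 + insurance 225.83 + destination terminal 1246.71 + brokerage 277.93 + delivery 785.95 + duty 41273.77 = 54364.46
Landed cost = invoice 354474.54 + 54364.46 = 408839.00

Total landed cost: EUR 408839.00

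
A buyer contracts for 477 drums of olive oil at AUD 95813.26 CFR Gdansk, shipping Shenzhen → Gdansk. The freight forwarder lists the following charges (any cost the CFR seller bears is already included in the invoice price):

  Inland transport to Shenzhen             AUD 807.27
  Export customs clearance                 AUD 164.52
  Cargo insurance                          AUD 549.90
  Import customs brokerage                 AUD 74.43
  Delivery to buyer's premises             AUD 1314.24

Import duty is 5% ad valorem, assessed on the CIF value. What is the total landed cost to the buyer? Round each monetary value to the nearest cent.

Total landed cost: AUD 102569.99

CFR: the seller pays costs through ocean freight to the destination port, but not insurance.
Already in the invoice (seller's account under CFR): inland to port, export clearance — exclude.
CIF value = CFR price + insurance = 95813.26 + 549.90 = 96363.16
Import duty = 96363.16 × 5% = 4818.16
Buyer bears: insurance 549.90 + brokerage 74.43 + delivery 1314.24 + duty 4818.16 = 6756.73
Landed cost = invoice 95813.26 + 6756.73 = 102569.99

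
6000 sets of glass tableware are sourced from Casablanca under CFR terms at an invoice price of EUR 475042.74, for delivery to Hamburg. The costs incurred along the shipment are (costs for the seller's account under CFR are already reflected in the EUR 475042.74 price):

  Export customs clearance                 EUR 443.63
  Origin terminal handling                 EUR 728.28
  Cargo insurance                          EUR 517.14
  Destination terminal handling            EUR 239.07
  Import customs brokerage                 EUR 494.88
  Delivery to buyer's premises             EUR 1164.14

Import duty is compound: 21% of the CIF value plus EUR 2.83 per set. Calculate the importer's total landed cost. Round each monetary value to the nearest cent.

Total landed cost: EUR 594305.54

CFR: the seller pays costs through ocean freight to the destination port, but not insurance.
Already in the invoice (seller's account under CFR): export clearance, origin terminal — exclude.
CIF value = CFR price + insurance = 475042.74 + 517.14 = 475559.88
Ad valorem component: 475559.88 × 21% = 99867.57
Specific component: 6000 × 2.83 = 16980.00
Import duty = 99867.57 + 16980.00 = 116847.57
Buyer bears: insurance 517.14 + destination terminal 239.07 + brokerage 494.88 + delivery 1164.14 + duty 116847.57 = 119262.80
Landed cost = invoice 475042.74 + 119262.80 = 594305.54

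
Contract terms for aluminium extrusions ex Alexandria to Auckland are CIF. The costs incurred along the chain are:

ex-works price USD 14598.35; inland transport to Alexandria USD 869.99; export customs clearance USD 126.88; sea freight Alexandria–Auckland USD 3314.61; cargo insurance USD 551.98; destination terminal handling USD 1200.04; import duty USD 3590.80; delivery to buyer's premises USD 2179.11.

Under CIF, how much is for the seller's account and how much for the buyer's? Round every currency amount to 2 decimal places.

Seller: USD 19461.81; buyer: USD 6969.95

CIF: the seller pays costs through ocean freight and marine insurance to the destination port.
Seller's account: goods 14598.35 + inland to port 869.99 + export clearance 126.88 + freight 3314.61 + insurance 551.98 = 19461.81
Buyer's account: destination terminal 1200.04 + duty 3590.80 + delivery 2179.11 = 6969.95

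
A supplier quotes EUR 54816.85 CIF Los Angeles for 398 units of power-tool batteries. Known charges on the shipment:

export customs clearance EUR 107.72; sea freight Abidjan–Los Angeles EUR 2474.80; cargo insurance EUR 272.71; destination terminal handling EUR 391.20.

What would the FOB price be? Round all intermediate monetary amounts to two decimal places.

FOB price: EUR 52069.34

Not relevant to the conversion: export clearance — on the seller under both CIF and FOB; already in the CIF price and stays in the FOB price. destination terminal — on the buyer under both terms; not part of either seller's price.
From CIF to FOB, the seller no longer bears: freight, insurance.
FOB price = 54816.85 − 2474.80 − 272.71 = 52069.34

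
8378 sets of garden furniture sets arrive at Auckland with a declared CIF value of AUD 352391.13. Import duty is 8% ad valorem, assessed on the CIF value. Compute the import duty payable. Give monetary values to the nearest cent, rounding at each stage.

Import duty: AUD 28191.29

Import duty = 352391.13 × 8% = 28191.29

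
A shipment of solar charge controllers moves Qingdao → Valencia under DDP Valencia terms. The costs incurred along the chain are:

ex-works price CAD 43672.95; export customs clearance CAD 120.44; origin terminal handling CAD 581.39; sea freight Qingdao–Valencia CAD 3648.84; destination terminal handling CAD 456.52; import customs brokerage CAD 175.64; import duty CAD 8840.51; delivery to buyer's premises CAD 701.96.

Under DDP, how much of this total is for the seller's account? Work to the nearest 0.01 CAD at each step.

Seller's account: CAD 58198.25

DDP: the seller bears all costs including import duty.
Seller's account: goods 43672.95 + export clearance 120.44 + origin terminal 581.39 + freight 3648.84 + destination terminal 456.52 + brokerage 175.64 + duty 8840.51 + delivery 701.96 = 58198.25
Buyer's account: 0.00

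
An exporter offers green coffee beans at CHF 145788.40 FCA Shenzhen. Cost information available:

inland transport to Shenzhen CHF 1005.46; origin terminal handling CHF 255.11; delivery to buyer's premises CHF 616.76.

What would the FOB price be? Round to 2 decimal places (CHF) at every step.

Not relevant to the conversion: inland to port — on the seller under both FCA and FOB; already in the FCA price and stays in the FOB price. delivery — on the buyer under both terms; not part of either seller's price.
From FCA to FOB, the seller additionally bears: origin terminal.
FOB price = 145788.40 + 255.11 = 146043.51

FOB price: CHF 146043.51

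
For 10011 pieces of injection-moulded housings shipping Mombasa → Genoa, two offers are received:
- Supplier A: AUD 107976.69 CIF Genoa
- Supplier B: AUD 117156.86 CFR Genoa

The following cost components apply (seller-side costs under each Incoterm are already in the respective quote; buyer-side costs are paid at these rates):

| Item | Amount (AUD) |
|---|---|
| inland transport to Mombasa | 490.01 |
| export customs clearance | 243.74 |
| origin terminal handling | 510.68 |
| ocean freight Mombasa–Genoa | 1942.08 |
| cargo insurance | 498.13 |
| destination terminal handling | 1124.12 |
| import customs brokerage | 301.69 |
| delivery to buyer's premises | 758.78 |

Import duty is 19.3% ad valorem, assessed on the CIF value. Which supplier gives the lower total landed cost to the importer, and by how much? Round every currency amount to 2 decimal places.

Supplier A is cheaper by AUD 11546.21

Supplier A (CIF):
The CIF price already equals the CIF value: 107976.69
Import duty = 107976.69 × 19.3% = 20839.50
Buyer bears (A): 1124.12 + 301.69 + 758.78 = 2184.59
Landed cost (A) = invoice 107976.69 + 2184.59 + duty 20839.50 = 131000.78
Supplier B (CFR):
CIF value = CFR price + insurance = 117156.86 + 498.13 = 117654.99
Import duty = 117654.99 × 19.3% = 22707.41
Buyer bears (B): 498.13 + 1124.12 + 301.69 + 758.78 = 2682.72
Landed cost (B) = invoice 117156.86 + 2682.72 + duty 22707.41 = 142546.99
Difference = |131000.78 − 142546.99| = 11546.21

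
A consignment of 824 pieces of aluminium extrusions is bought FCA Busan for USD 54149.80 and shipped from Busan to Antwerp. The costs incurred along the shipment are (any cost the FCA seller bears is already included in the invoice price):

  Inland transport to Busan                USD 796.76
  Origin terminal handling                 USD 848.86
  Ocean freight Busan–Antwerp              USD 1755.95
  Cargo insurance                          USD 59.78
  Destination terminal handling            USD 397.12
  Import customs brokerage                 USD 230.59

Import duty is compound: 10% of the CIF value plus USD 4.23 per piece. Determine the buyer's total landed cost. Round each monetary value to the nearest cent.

Total landed cost: USD 66609.06

FCA: the seller delivers export-cleared goods to the carrier; the buyer bears costs from that point.
Already in the invoice (seller's account under FCA): inland to port — exclude.
CIF value = FCA price + origin terminal + freight + insurance = 54149.80 + 848.86 + 1755.95 + 59.78 = 56814.39
Ad valorem component: 56814.39 × 10% = 5681.44
Specific component: 824 × 4.23 = 3485.52
Import duty = 5681.44 + 3485.52 = 9166.96
Buyer bears: origin terminal 848.86 + freight 1755.95 + insurance 59.78 + destination terminal 397.12 + brokerage 230.59 + duty 9166.96 = 12459.26
Landed cost = invoice 54149.80 + 12459.26 = 66609.06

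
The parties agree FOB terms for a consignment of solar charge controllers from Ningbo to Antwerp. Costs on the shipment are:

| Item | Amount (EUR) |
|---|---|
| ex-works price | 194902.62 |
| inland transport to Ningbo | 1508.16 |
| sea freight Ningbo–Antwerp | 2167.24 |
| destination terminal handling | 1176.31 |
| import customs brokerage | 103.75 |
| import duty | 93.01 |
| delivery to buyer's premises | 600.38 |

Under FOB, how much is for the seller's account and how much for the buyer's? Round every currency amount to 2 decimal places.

FOB: the seller bears costs until goods are on board at the origin port; the buyer bears freight, insurance and all costs thereafter.
Seller's account: goods 194902.62 + inland to port 1508.16 = 196410.78
Buyer's account: freight 2167.24 + destination terminal 1176.31 + brokerage 103.75 + duty 93.01 + delivery 600.38 = 4140.69

Seller: EUR 196410.78; buyer: EUR 4140.69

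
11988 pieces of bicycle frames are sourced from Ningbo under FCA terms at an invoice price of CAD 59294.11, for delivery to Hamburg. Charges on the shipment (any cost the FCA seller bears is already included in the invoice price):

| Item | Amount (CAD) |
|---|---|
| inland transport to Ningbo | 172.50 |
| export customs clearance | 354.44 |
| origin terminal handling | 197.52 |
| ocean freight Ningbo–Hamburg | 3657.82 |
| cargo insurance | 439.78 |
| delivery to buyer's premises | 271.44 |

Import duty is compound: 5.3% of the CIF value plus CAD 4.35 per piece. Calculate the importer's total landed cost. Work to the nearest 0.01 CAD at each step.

FCA: the seller delivers export-cleared goods to the carrier; the buyer bears costs from that point.
Already in the invoice (seller's account under FCA): inland to port, export clearance — exclude.
CIF value = FCA price + origin terminal + freight + insurance = 59294.11 + 197.52 + 3657.82 + 439.78 = 63589.23
Ad valorem component: 63589.23 × 5.3% = 3370.23
Specific component: 11988 × 4.35 = 52147.80
Import duty = 3370.23 + 52147.80 = 55518.03
Buyer bears: origin terminal 197.52 + freight 3657.82 + insurance 439.78 + delivery 271.44 + duty 55518.03 = 60084.59
Landed cost = invoice 59294.11 + 60084.59 = 119378.70

Total landed cost: CAD 119378.70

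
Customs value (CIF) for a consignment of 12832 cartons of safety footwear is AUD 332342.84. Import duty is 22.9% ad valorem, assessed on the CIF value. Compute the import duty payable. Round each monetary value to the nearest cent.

Import duty = 332342.84 × 22.9% = 76106.51

Import duty: AUD 76106.51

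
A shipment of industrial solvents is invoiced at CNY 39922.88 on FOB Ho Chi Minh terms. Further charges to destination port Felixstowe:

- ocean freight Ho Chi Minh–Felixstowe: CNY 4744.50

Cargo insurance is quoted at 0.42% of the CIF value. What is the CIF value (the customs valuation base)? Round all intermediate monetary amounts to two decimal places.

Let C be the CIF value. C = FOB price + freight + 0.42% × C
C − 0.42% × C = 39922.88 + 4744.50
0.9958 × C = 44667.38
C = 44667.38 / 0.9958 = 44855.77
Insurance premium = 0.42% × 44855.77 = 188.39

CIF value: CNY 44855.77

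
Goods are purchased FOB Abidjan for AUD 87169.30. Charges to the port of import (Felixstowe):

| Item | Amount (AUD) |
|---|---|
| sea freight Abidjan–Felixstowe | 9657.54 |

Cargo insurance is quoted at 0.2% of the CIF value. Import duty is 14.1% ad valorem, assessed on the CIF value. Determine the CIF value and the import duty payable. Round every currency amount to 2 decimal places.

Let C be the CIF value. C = FOB price + freight + 0.2% × C
C − 0.2% × C = 87169.30 + 9657.54
0.998 × C = 96826.84
C = 96826.84 / 0.998 = 97020.88
Insurance premium = 0.2% × 97020.88 = 194.04
Import duty = 97020.88 × 14.1% = 13679.94

CIF value: AUD 97020.88; import duty: AUD 13679.94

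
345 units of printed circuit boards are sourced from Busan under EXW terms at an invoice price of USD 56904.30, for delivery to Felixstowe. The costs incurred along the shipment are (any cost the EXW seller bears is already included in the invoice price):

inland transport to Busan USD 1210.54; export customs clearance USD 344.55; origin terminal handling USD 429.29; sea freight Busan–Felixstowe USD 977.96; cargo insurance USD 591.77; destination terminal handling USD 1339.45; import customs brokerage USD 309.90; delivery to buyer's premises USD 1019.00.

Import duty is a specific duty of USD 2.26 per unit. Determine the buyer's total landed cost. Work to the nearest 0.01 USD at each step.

EXW: the seller makes goods available at their premises; the buyer bears all onward costs.
CIF value = EXW price + inland to port + export clearance + origin terminal + freight + insurance = 56904.30 + 1210.54 + 344.55 + 429.29 + 977.96 + 591.77 = 60458.41
Import duty = 345 × 2.26 = 779.70
Buyer bears: inland to port 1210.54 + export clearance 344.55 + origin terminal 429.29 + freight 977.96 + insurance 591.77 + destination terminal 1339.45 + brokerage 309.90 + delivery 1019.00 + duty 779.70 = 7002.16
Landed cost = invoice 56904.30 + 7002.16 = 63906.46

Total landed cost: USD 63906.46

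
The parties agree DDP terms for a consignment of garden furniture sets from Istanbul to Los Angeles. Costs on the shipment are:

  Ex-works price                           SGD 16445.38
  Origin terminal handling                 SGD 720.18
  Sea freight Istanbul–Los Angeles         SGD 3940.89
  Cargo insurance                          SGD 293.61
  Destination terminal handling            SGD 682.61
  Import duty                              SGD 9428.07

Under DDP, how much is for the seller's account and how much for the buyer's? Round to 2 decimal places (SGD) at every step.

Seller: SGD 31510.74; buyer: SGD 0.00

DDP: the seller bears all costs including import duty.
Seller's account: goods 16445.38 + origin terminal 720.18 + freight 3940.89 + insurance 293.61 + destination terminal 682.61 + duty 9428.07 = 31510.74
Buyer's account: 0.00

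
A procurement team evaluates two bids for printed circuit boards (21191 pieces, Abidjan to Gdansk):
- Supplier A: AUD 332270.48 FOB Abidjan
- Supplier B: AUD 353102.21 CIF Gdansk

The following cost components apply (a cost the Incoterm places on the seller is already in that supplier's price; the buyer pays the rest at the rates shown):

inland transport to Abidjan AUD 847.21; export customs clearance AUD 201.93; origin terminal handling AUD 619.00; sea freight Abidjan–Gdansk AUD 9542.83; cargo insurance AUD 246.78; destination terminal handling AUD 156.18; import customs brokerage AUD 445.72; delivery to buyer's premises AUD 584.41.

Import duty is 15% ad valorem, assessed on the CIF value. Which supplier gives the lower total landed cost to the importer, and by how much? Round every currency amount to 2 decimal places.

Supplier A is cheaper by AUD 12698.44

Supplier A (FOB):
CIF value = FOB price + freight + insurance = 332270.48 + 9542.83 + 246.78 = 342060.09
Import duty = 342060.09 × 15% = 51309.01
Buyer bears (A): 9542.83 + 246.78 + 156.18 + 445.72 + 584.41 = 10975.92
Landed cost (A) = invoice 332270.48 + 10975.92 + duty 51309.01 = 394555.41
Supplier B (CIF):
The CIF price already equals the CIF value: 353102.21
Import duty = 353102.21 × 15% = 52965.33
Buyer bears (B): 156.18 + 445.72 + 584.41 = 1186.31
Landed cost (B) = invoice 353102.21 + 1186.31 + duty 52965.33 = 407253.85
Difference = |394555.41 − 407253.85| = 12698.44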